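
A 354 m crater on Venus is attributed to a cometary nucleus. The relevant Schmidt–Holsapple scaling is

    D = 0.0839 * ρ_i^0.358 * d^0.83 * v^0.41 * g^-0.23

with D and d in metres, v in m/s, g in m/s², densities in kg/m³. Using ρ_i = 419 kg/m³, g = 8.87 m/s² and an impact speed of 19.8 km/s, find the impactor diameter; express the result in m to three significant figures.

d ≈ 23.8 m

Rearranging for d: d = [D / (0.0839 · 419^0.358 · 19800^0.41 · 8.87^-0.23)]^(1/0.83).
419^0.358 = 8.685
19800^0.41 = 57.76
8.87^-0.23 = 0.6053
Denominator = 0.0839 × 8.685 × 57.76 × 0.6053 = 25.48
D / 25.48 = 354 / 25.48 = 13.89
d = 13.89^(1/0.83) = 13.89^1.2048 = 23.81 m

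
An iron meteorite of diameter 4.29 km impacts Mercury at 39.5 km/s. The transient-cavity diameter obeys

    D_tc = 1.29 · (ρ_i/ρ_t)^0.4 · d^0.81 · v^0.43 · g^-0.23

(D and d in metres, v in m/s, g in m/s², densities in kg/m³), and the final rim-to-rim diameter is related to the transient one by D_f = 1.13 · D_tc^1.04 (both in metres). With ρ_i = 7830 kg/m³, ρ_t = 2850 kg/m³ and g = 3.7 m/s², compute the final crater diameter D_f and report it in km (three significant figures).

D_f ≈ 214 km

In SI: d = 4290 m, v = 39500 m/s.
(ρ_i/ρ_t)^0.4 = (7830/2850)^0.4 = 1.498
d^0.81 = 4290^0.81 = 875.6
v^0.43 = 39500^0.43 = 94.74
g^-0.23 = 3.7^-0.23 = 0.7401
D_tc = 1.29 × 1.498 × 875.6 × 94.74 × 0.7401 = 1.186 × 10^5 m
D_f = 1.13 × (1.186 × 10^5)^1.04 = 2.139 × 10^5 m
     = 213.9 km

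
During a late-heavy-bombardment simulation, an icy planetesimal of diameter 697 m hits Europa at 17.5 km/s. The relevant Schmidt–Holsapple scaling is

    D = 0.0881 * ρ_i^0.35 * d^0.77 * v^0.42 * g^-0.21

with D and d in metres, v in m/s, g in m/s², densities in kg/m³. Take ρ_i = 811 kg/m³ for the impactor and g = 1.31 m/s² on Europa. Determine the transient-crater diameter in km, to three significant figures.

In SI units: v = 17500 m/s.
ρ_i^0.35 = 811^0.35 = 10.43
d^0.77 = 697^0.77 = 154.6
v^0.42 = 17500^0.42 = 60.54
g^-0.21 = 1.31^-0.21 = 0.9449
D = 0.0881 × 10.43 × 154.6 × 60.54 × 0.9449 = 8126 m
   = 8.126 km

D ≈ 8.13 km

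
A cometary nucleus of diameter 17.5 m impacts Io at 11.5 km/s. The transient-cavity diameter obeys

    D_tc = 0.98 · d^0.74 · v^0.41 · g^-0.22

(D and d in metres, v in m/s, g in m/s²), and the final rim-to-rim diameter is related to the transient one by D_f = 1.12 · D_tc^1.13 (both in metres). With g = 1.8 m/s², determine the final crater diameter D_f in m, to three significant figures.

D_f ≈ 788 m

v = 11500 m/s.
d^0.74 = 17.5^0.74 = 8.315
v^0.41 = 11500^0.41 = 46.23
g^-0.22 = 1.8^-0.22 = 0.8787
D_tc = 0.98 × 8.315 × 46.23 × 0.8787 = 331.0 m
D_f = 1.12 × (331.0)^1.13 = 788.2 m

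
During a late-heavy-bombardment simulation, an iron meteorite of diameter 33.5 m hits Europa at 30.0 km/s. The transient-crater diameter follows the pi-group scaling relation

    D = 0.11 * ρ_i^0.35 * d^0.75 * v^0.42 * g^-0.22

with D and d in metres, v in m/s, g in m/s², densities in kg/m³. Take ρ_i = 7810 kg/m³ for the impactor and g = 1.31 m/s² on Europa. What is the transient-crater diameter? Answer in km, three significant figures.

D ≈ 2.52 km

In SI units: v = 30000 m/s.
ρ_i^0.35 = 7810^0.35 = 23.04
d^0.75 = 33.5^0.75 = 13.92
v^0.42 = 30000^0.42 = 75.93
g^-0.22 = 1.31^-0.22 = 0.9423
D = 0.11 × 23.04 × 13.92 × 75.93 × 0.9423 = 2524 m
   = 2.524 km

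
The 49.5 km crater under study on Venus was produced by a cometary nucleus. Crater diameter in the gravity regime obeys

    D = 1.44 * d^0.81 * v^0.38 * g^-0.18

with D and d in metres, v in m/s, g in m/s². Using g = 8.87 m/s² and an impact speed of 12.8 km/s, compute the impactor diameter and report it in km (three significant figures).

Rearranging for d: d = [D / (1.44 · 12800^0.38 · 8.87^-0.18)]^(1/0.81).
D = 49500 m.
12800^0.38 = 36.37
8.87^-0.18 = 0.6751
Denominator = 1.44 × 36.37 × 0.6751 = 35.36
D / 35.36 = 49500 / 35.36 = 1400
d = 1400^(1/0.81) = 1400^1.2346 = 7660 m

d ≈ 7.66 km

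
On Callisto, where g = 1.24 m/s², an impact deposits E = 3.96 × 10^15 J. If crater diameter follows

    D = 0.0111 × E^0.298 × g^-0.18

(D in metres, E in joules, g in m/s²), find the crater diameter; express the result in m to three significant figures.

E^0.298 = (3.96 × 10^15)^0.298 = 4.447 × 10^4
g^-0.18 = 1.24^-0.18 = 0.9620
D = 0.0111 × 4.447 × 10^4 × 0.9620 = 474.9 m

D ≈ 475 m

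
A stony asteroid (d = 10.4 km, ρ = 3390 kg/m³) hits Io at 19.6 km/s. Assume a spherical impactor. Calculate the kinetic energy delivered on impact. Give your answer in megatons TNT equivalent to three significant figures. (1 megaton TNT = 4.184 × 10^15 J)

E ≈ 9.17 × 10^7 Mt TNT

d = 10400 m; v = 19600 m/s.
Mass m = (π/6) ρ d³ = (π/6) × 3390 × (10400)³ = 1.997 × 10^15 kg
E = ½ m v² = 0.5 × 1.997 × 10^15 × (19600)² = 3.836 × 10^23 J
   = 3.836 × 10^23 / 4.184×10^15 = 9.168 × 10^7 Mt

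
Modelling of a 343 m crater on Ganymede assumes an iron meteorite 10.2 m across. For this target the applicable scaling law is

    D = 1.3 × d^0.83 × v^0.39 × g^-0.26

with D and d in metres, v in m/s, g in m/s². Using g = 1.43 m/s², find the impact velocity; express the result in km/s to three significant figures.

Rearranging for v: v = [D / (1.3 · 10.2^0.83 · 1.43^-0.26)]^(1/0.39).
10.2^0.83 = 6.873
1.43^-0.26 = 0.9112
Denominator = 1.3 × 6.873 × 0.9112 = 8.141
D / 8.141 = 343 / 8.141 = 42.13
v = 42.13^(1/0.39) = 42.13^2.5641 = 14642 m/s

v ≈ 14.6 km/s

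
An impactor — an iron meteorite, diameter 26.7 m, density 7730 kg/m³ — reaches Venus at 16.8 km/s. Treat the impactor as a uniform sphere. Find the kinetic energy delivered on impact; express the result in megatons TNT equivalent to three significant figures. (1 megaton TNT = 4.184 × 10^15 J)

E ≈ 2.60 Mt TNT

v = 16800 m/s.
Mass m = (π/6) ρ d³ = (π/6) × 7730 × (26.7)³ = 7.704 × 10^7 kg
E = ½ m v² = 0.5 × 7.704 × 10^7 × (16800)² = 1.087 × 10^16 J
   = 1.087 × 10^16 / 4.184×10^15 = 2.598 Mt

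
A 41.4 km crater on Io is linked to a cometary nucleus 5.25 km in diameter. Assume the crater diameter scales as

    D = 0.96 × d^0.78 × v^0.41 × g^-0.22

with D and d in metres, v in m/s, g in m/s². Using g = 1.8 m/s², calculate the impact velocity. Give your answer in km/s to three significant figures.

v ≈ 23.1 km/s

Rearranging for v: v = [D / (0.96 · 5250^0.78 · 1.8^-0.22)]^(1/0.41).
D = 41400 m.
5250^0.78 = 797.5
1.8^-0.22 = 0.8787
Denominator = 0.96 × 797.5 × 0.8787 = 672.7
D / 672.7 = 41400 / 672.7 = 61.54
v = 61.54^(1/0.41) = 61.54^2.439 = 23108 m/s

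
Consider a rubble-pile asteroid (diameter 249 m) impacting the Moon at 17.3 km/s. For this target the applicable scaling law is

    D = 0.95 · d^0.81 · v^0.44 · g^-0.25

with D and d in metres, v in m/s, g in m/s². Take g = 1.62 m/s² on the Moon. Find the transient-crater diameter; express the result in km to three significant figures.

D ≈ 5.38 km

In SI units: v = 17300 m/s.
d^0.81 = 249^0.81 = 87.28
v^0.44 = 17300^0.44 = 73.24
g^-0.25 = 1.62^-0.25 = 0.8864
D = 0.95 × 87.28 × 73.24 × 0.8864 = 5383 m
   = 5.383 km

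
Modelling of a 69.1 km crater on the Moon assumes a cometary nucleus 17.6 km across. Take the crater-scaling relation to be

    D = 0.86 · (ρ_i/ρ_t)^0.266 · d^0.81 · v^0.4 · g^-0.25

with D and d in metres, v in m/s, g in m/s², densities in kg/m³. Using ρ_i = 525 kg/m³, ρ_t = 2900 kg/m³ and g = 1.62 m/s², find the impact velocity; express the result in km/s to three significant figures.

v ≈ 19.5 km/s

Rearranging for v: v = [D / (0.86 · (525/2900)^0.266 · 17600^0.81 · 1.62^-0.25)]^(1/0.4).
D = 69100 m.
(525/2900)^0.266 = 0.6347
17600^0.81 = 2747
1.62^-0.25 = 0.8864
Denominator = 0.86 × 0.6347 × 2747 × 0.8864 = 1329
D / 1329 = 69100 / 1329 = 51.99
v = 51.99^(1/0.4) = 51.99^2.5 = 19489 m/s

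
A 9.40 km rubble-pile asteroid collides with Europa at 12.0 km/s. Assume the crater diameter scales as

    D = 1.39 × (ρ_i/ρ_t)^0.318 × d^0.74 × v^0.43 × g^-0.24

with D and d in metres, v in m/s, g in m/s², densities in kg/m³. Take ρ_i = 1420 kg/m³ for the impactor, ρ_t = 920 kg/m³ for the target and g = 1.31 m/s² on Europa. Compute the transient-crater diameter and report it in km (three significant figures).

In SI units: d = 9400 m, v = 12000 m/s.
(ρ_i/ρ_t)^0.318 = (1420/920)^0.318 = 1.148
d^0.74 = 9400^0.74 = 871.2
v^0.43 = 12000^0.43 = 56.76
g^-0.24 = 1.31^-0.24 = 0.9372
D = 1.39 × 1.148 × 871.2 × 56.76 × 0.9372 = 73952 m
   = 73.95 km

D ≈ 74.0 km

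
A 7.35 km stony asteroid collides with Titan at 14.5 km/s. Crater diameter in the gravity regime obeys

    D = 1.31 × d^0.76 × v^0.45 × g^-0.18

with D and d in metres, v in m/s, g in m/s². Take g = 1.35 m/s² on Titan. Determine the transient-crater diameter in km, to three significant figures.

In SI units: d = 7350 m, v = 14500 m/s.
d^0.76 = 7350^0.76 = 867.7
v^0.45 = 14500^0.45 = 74.58
g^-0.18 = 1.35^-0.18 = 0.9474
D = 1.31 × 867.7 × 74.58 × 0.9474 = 80315 m
   = 80.31 km

D ≈ 80.3 km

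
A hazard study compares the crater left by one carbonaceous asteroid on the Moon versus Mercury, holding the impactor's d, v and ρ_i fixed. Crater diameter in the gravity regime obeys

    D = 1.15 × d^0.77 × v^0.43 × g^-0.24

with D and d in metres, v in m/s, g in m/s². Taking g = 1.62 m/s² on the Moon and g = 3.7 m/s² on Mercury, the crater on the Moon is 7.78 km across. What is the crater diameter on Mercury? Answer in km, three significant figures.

All impactor-dependent factors cancel in the ratio, leaving D_Mercury/D_Moon = (g_Mercury/g_Moon)^-0.24.
(3.7/1.62)^-0.24 = 2.284^-0.24 = 0.8202
D_Mercury = 0.8202 × 7.78 km = 6.38 km

D ≈ 6.38 km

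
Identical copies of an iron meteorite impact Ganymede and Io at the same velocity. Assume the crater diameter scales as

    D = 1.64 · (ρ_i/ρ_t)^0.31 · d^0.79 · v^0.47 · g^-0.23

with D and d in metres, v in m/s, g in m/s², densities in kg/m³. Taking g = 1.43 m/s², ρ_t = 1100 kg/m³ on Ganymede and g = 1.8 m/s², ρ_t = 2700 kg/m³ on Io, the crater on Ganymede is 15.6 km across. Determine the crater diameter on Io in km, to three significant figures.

D ≈ 11.2 km

The impactor-only factors (d, v, ρ_i) cancel in the ratio, leaving D_Io/D_Ganymede = (g_Io/g_Ganymede)^-0.23 · (ρ_t,Ganymede/ρ_t,Io)^0.31.
(1.8/1.43)^-0.23 = 1.259^-0.23 = 0.9484
(1100/2700)^0.31 = 0.4074^0.31 = 0.7570
Ratio = 0.9484 × 0.7570 = 0.7179
D_Io = 0.7179 × 15.6 km = 11.2 km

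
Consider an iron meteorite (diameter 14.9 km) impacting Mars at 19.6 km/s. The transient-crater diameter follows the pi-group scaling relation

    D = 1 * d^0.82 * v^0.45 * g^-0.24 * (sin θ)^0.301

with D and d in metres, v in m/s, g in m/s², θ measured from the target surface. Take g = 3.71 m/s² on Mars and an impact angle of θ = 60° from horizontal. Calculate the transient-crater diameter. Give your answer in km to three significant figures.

D ≈ 158 km

In SI units: d = 14900 m, v = 19600 m/s.
d^0.82 = 14900^0.82 = 2642
v^0.45 = 19600^0.45 = 85.41
g^-0.24 = 3.71^-0.24 = 0.7300
(sin 60°)^0.301 = 0.8660^0.301 = 0.9576
D = 1 × 2642 × 85.41 × 0.7300 × 0.9576 = 1.577 × 10^5 m
   = 157.7 km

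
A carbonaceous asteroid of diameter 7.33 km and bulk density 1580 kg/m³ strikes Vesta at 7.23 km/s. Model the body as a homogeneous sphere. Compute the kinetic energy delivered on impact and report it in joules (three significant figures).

E ≈ 8.52 × 10^21 J

d = 7330 m; v = 7230 m/s.
Mass m = (π/6) ρ d³ = (π/6) × 1580 × (7330)³ = 3.258 × 10^14 kg
E = ½ m v² = 0.5 × 3.258 × 10^14 × (7230)² = 8.515 × 10^21 J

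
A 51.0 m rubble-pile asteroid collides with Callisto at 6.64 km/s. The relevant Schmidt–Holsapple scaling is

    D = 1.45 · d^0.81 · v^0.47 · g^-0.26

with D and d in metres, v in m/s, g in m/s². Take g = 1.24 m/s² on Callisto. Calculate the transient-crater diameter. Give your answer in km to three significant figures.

In SI units: v = 6640 m/s.
d^0.81 = 51^0.81 = 24.16
v^0.47 = 6640^0.47 = 62.58
g^-0.26 = 1.24^-0.26 = 0.9456
D = 1.45 × 24.16 × 62.58 × 0.9456 = 2073 m
   = 2.073 km

D ≈ 2.07 km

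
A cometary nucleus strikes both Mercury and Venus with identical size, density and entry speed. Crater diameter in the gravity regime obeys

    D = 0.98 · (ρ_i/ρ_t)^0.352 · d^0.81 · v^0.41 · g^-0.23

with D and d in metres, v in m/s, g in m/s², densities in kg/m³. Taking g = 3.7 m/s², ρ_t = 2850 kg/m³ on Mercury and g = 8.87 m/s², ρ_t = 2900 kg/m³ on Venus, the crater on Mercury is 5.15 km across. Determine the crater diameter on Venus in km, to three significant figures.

The impactor-only factors (d, v, ρ_i) cancel in the ratio, leaving D_Venus/D_Mercury = (g_Venus/g_Mercury)^-0.23 · (ρ_t,Mercury/ρ_t,Venus)^0.352.
(8.87/3.7)^-0.23 = 2.397^-0.23 = 0.8179
(2850/2900)^0.352 = 0.9828^0.352 = 0.9939
Ratio = 0.8179 × 0.9939 = 0.8129
D_Venus = 0.8129 × 5.15 km = 4.19 km

D ≈ 4.19 km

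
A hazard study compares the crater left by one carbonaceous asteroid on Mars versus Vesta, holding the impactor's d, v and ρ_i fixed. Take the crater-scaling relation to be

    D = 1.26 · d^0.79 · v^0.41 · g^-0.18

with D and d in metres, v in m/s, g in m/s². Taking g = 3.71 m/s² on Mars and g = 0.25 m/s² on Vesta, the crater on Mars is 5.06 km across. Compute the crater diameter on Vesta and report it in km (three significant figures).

D ≈ 8.22 km

All impactor-dependent factors cancel in the ratio, leaving D_Vesta/D_Mars = (g_Vesta/g_Mars)^-0.18.
(0.25/3.71)^-0.18 = 0.06739^-0.18 = 1.625
D_Vesta = 1.625 × 5.06 km = 8.22 km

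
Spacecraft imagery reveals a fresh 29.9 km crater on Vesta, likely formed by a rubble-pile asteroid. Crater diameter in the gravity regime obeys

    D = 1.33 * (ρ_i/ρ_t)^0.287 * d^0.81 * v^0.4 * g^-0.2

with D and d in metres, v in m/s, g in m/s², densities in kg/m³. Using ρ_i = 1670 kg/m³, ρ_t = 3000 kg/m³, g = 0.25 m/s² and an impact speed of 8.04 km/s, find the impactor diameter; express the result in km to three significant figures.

d ≈ 2.43 km

Rearranging for d: d = [D / (1.33 · (1670/3000)^0.287 · 8040^0.4 · 0.25^-0.2)]^(1/0.81).
D = 29900 m.
(1670/3000)^0.287 = 0.8453
8040^0.4 = 36.48
0.25^-0.2 = 1.320
Denominator = 1.33 × 0.8453 × 36.48 × 1.320 = 54.14
D / 54.14 = 29900 / 54.14 = 552.3
d = 552.3^(1/0.81) = 552.3^1.2346 = 2429 m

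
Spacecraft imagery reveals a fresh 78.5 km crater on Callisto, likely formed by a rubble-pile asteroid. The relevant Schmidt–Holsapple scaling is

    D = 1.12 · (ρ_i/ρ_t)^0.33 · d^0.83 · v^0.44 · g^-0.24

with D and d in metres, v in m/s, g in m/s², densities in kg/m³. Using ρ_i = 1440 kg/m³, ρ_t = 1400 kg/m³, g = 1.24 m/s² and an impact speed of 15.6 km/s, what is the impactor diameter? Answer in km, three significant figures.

d ≈ 4.34 km

Rearranging for d: d = [D / (1.12 · (1440/1400)^0.33 · 15600^0.44 · 1.24^-0.24)]^(1/0.83).
D = 78500 m.
(1440/1400)^0.33 = 1.009
15600^0.44 = 69.98
1.24^-0.24 = 0.9497
Denominator = 1.12 × 1.009 × 69.98 × 0.9497 = 75.11
D / 75.11 = 78500 / 75.11 = 1045
d = 1045^(1/0.83) = 1045^1.2048 = 4339 m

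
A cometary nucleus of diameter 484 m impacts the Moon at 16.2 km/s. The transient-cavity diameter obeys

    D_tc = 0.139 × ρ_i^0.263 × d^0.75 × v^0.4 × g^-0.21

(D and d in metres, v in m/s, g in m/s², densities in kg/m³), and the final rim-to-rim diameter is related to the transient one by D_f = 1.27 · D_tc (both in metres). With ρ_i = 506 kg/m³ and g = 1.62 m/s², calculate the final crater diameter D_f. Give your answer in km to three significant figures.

D_f ≈ 4.09 km

v = 16200 m/s.
ρ_i^0.263 = 506^0.263 = 5.143
d^0.75 = 484^0.75 = 103.2
v^0.4 = 16200^0.4 = 48.28
g^-0.21 = 1.62^-0.21 = 0.9037
D_tc = 0.139 × 5.143 × 103.2 × 48.28 × 0.9037 = 3219 m
D_f = 1.27 × 3219 = 4088 m
     = 4.088 km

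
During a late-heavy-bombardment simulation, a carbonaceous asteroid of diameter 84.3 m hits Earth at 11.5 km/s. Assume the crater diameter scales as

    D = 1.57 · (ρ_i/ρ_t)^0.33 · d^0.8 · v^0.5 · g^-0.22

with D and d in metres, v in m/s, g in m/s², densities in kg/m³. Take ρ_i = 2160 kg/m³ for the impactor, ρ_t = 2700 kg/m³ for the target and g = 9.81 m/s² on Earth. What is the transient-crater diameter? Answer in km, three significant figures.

D ≈ 3.29 km

In SI units: v = 11500 m/s.
(ρ_i/ρ_t)^0.33 = (2160/2700)^0.33 = 0.9290
d^0.8 = 84.3^0.8 = 34.73
v^0.5 = 11500^0.5 = 107.2
g^-0.22 = 9.81^-0.22 = 0.6051
D = 1.57 × 0.9290 × 34.73 × 107.2 × 0.6051 = 3286 m
   = 3.286 km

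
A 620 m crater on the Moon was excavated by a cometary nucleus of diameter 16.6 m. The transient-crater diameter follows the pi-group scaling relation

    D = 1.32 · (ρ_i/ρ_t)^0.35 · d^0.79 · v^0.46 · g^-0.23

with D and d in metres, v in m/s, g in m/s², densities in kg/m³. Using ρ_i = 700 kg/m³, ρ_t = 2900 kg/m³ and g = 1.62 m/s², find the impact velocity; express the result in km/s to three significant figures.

Rearranging for v: v = [D / (1.32 · (700/2900)^0.35 · 16.6^0.79 · 1.62^-0.23)]^(1/0.46).
(700/2900)^0.35 = 0.6081
16.6^0.79 = 9.202
1.62^-0.23 = 0.8950
Denominator = 1.32 × 0.6081 × 9.202 × 0.8950 = 6.611
D / 6.611 = 620 / 6.611 = 93.78
v = 93.78^(1/0.46) = 93.78^2.1739 = 19372 m/s

v ≈ 19.4 km/s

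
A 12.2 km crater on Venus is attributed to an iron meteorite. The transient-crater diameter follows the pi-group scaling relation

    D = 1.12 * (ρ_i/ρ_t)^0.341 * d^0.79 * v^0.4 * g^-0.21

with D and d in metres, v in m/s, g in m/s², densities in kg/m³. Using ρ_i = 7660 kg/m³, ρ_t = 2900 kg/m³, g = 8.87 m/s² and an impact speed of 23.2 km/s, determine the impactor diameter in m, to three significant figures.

Rearranging for d: d = [D / (1.12 · (7660/2900)^0.341 · 23200^0.4 · 8.87^-0.21)]^(1/0.79).
D = 12200 m.
(7660/2900)^0.341 = 1.393
23200^0.4 = 55.74
8.87^-0.21 = 0.6323
Denominator = 1.12 × 1.393 × 55.74 × 0.6323 = 54.99
D / 54.99 = 12200 / 54.99 = 221.9
d = 221.9^(1/0.79) = 221.9^1.2658 = 932.8 m

d ≈ 933 m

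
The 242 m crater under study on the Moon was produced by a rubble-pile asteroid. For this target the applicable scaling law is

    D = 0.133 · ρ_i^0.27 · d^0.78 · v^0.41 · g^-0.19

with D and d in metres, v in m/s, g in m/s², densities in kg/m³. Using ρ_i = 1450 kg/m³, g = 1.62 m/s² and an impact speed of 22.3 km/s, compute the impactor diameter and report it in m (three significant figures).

Rearranging for d: d = [D / (0.133 · 1450^0.27 · 22300^0.41 · 1.62^-0.19)]^(1/0.78).
1450^0.27 = 7.138
22300^0.41 = 60.65
1.62^-0.19 = 0.9124
Denominator = 0.133 × 7.138 × 60.65 × 0.9124 = 52.53
D / 52.53 = 242 / 52.53 = 4.607
d = 4.607^(1/0.78) = 4.607^1.2821 = 7.089 m

d ≈ 7.09 m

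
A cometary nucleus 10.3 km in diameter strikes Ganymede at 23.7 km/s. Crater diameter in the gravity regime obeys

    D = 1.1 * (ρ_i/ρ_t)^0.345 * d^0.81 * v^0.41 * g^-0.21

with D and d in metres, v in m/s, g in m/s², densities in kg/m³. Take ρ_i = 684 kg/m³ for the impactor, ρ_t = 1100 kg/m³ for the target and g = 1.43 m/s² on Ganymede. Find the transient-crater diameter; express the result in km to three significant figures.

In SI units: d = 10300 m, v = 23700 m/s.
(ρ_i/ρ_t)^0.345 = (684/1100)^0.345 = 0.8488
d^0.81 = 10300^0.81 = 1780
v^0.41 = 23700^0.41 = 62.18
g^-0.21 = 1.43^-0.21 = 0.9276
D = 1.1 × 0.8488 × 1780 × 62.18 × 0.9276 = 95858 m
   = 95.86 km

D ≈ 95.9 km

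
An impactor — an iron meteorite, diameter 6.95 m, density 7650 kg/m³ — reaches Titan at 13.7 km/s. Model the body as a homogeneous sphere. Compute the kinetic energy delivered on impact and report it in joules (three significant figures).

v = 13700 m/s.
Mass m = (π/6) ρ d³ = (π/6) × 7650 × (6.95)³ = 1.345 × 10^6 kg
E = ½ m v² = 0.5 × 1.345 × 10^6 × (13700)² = 1.262 × 10^14 J

E ≈ 1.26 × 10^14 J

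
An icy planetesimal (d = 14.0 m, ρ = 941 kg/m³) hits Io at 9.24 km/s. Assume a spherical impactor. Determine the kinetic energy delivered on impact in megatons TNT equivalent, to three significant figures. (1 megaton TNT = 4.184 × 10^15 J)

E ≈ 0.0138 Mt TNT

v = 9240 m/s.
Mass m = (π/6) ρ d³ = (π/6) × 941 × (14)³ = 1.352 × 10^6 kg
E = ½ m v² = 0.5 × 1.352 × 10^6 × (9240)² = 5.772 × 10^13 J
   = 5.772 × 10^13 / 4.184×10^15 = 0.01380 Mt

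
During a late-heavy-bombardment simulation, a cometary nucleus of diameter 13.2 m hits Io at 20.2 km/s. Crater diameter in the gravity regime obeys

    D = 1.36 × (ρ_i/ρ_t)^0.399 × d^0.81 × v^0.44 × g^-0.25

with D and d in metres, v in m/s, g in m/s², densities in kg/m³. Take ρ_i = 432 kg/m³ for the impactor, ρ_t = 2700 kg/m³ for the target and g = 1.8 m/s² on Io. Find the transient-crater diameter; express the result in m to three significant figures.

D ≈ 358 m

In SI units: v = 20200 m/s.
(ρ_i/ρ_t)^0.399 = (432/2700)^0.399 = 0.4813
d^0.81 = 13.2^0.81 = 8.085
v^0.44 = 20200^0.44 = 78.41
g^-0.25 = 1.8^-0.25 = 0.8633
D = 1.36 × 0.4813 × 8.085 × 78.41 × 0.8633 = 358.2 m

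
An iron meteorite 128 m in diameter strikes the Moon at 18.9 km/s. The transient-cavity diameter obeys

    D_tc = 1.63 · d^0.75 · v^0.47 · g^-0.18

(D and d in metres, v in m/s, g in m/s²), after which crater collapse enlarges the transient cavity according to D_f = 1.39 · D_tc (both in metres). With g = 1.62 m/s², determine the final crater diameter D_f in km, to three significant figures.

v = 18900 m/s.
d^0.75 = 128^0.75 = 38.05
v^0.47 = 18900^0.47 = 102.3
g^-0.18 = 1.62^-0.18 = 0.9168
D_tc = 1.63 × 38.05 × 102.3 × 0.9168 = 5817 m
D_f = 1.39 × 5817 = 8086 m
     = 8.086 km

D_f ≈ 8.09 km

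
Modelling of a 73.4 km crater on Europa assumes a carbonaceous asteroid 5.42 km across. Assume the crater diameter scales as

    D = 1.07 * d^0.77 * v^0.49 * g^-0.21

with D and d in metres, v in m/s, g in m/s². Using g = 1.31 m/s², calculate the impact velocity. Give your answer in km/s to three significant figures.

v ≈ 11.3 km/s

Rearranging for v: v = [D / (1.07 · 5420^0.77 · 1.31^-0.21)]^(1/0.49).
D = 73400 m.
5420^0.77 = 750.2
1.31^-0.21 = 0.9449
Denominator = 1.07 × 750.2 × 0.9449 = 758.5
D / 758.5 = 73400 / 758.5 = 96.77
v = 96.77^(1/0.49) = 96.77^2.0408 = 11285 m/s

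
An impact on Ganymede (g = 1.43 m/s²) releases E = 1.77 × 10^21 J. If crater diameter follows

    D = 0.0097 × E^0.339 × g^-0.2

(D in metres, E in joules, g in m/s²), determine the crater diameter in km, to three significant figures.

E^0.339 = (1.77 × 10^21)^0.339 = 1.596 × 10^7
g^-0.2 = 1.43^-0.2 = 0.9310
D = 0.0097 × 1.596 × 10^7 × 0.9310 = 1.441 × 10^5 m
   = 144.1 km

D ≈ 144 km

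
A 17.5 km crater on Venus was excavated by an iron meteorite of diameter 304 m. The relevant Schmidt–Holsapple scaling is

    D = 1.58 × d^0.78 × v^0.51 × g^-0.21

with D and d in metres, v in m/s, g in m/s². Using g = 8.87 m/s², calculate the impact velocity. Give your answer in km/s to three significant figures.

Rearranging for v: v = [D / (1.58 · 304^0.78 · 8.87^-0.21)]^(1/0.51).
D = 17500 m.
304^0.78 = 86.43
8.87^-0.21 = 0.6323
Denominator = 1.58 × 86.43 × 0.6323 = 86.35
D / 86.35 = 17500 / 86.35 = 202.7
v = 202.7^(1/0.51) = 202.7^1.9608 = 33364 m/s

v ≈ 33.4 km/s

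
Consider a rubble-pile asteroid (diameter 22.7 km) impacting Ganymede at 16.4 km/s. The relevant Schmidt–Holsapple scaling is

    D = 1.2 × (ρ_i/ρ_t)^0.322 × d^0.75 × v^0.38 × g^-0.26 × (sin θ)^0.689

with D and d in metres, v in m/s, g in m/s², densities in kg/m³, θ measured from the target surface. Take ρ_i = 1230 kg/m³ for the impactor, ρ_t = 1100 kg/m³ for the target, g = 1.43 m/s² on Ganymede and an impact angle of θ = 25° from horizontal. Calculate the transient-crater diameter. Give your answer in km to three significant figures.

In SI units: d = 22700 m, v = 16400 m/s.
(ρ_i/ρ_t)^0.322 = (1230/1100)^0.322 = 1.037
d^0.75 = 22700^0.75 = 1849
v^0.38 = 16400^0.38 = 39.96
g^-0.26 = 1.43^-0.26 = 0.9112
(sin 25°)^0.689 = 0.4226^0.689 = 0.5524
D = 1.2 × 1.037 × 1849 × 39.96 × 0.9112 × 0.5524 = 46280 m
   = 46.28 km

D ≈ 46.3 km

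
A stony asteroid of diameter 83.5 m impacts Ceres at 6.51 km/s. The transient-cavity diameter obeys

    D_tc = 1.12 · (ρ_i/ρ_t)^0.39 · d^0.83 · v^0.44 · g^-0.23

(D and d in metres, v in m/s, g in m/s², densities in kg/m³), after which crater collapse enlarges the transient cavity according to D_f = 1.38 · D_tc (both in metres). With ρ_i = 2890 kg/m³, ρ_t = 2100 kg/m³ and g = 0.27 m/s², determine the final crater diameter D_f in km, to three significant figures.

v = 6510 m/s.
(ρ_i/ρ_t)^0.39 = (2890/2100)^0.39 = 1.133
d^0.83 = 83.5^0.83 = 39.35
v^0.44 = 6510^0.44 = 47.64
g^-0.23 = 0.27^-0.23 = 1.351
D_tc = 1.12 × 1.133 × 39.35 × 47.64 × 1.351 = 3214 m
D_f = 1.38 × 3214 = 4435 m
     = 4.435 km

D_f ≈ 4.44 km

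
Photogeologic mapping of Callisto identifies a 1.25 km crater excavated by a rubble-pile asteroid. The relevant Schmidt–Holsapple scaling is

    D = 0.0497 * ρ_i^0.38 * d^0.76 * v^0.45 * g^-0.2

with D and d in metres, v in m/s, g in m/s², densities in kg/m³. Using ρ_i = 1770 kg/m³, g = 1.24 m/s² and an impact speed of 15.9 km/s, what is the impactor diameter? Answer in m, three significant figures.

Rearranging for d: d = [D / (0.0497 · 1770^0.38 · 15900^0.45 · 1.24^-0.2)]^(1/0.76).
D = 1250 m.
1770^0.38 = 17.15
15900^0.45 = 77.74
1.24^-0.2 = 0.9579
Denominator = 0.0497 × 17.15 × 77.74 × 0.9579 = 63.47
D / 63.47 = 1250 / 63.47 = 19.69
d = 19.69^(1/0.76) = 19.69^1.3158 = 50.46 m

d ≈ 50.5 m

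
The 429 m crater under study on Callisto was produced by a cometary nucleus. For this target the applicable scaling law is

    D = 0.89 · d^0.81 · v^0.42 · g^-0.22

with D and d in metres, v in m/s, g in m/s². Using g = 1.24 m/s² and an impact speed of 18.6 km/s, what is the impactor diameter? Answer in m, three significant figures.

Rearranging for d: d = [D / (0.89 · 18600^0.42 · 1.24^-0.22)]^(1/0.81).
18600^0.42 = 62.11
1.24^-0.22 = 0.9538
Denominator = 0.89 × 62.11 × 0.9538 = 52.72
D / 52.72 = 429 / 52.72 = 8.137
d = 8.137^(1/0.81) = 8.137^1.2346 = 13.31 m

d ≈ 13.3 m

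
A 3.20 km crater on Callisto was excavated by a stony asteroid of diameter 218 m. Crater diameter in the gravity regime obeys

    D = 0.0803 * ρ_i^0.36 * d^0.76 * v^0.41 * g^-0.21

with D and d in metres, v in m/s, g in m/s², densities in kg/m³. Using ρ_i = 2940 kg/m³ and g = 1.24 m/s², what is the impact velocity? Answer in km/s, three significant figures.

Rearranging for v: v = [D / (0.0803 · 2940^0.36 · 218^0.76 · 1.24^-0.21)]^(1/0.41).
D = 3200 m.
2940^0.36 = 17.73
218^0.76 = 59.87
1.24^-0.21 = 0.9558
Denominator = 0.0803 × 17.73 × 59.87 × 0.9558 = 81.47
D / 81.47 = 3200 / 81.47 = 39.28
v = 39.28^(1/0.41) = 39.28^2.439 = 7730 m/s

v ≈ 7.73 km/s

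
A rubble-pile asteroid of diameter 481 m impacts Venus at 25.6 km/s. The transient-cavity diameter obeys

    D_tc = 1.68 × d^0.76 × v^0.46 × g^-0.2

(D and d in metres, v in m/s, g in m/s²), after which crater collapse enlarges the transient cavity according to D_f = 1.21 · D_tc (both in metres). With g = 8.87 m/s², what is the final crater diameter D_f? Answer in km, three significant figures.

v = 25600 m/s.
d^0.76 = 481^0.76 = 109.3
v^0.46 = 25600^0.46 = 106.6
g^-0.2 = 8.87^-0.2 = 0.6463
D_tc = 1.68 × 109.3 × 106.6 × 0.6463 = 12650 m
D_f = 1.21 × 12650 = 15306 m
     = 15.31 km

D_f ≈ 15.3 km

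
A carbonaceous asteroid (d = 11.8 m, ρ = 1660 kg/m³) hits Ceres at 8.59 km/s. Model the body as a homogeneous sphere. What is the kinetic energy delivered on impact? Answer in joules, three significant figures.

v = 8590 m/s.
Mass m = (π/6) ρ d³ = (π/6) × 1660 × (11.8)³ = 1.428 × 10^6 kg
E = ½ m v² = 0.5 × 1.428 × 10^6 × (8590)² = 5.268 × 10^13 J

E ≈ 5.27 × 10^13 J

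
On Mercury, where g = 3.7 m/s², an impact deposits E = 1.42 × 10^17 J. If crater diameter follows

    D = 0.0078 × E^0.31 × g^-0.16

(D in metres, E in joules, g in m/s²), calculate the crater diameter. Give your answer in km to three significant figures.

E^0.31 = (1.42 × 10^17)^0.31 = 2.076 × 10^5
g^-0.16 = 3.7^-0.16 = 0.8111
D = 0.0078 × 2.076 × 10^5 × 0.8111 = 1313 m
   = 1.313 km

D ≈ 1.31 km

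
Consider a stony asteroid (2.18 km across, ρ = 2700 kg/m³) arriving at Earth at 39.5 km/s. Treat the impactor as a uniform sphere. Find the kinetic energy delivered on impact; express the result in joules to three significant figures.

d = 2180 m; v = 39500 m/s.
Mass m = (π/6) ρ d³ = (π/6) × 2700 × (2180)³ = 1.465 × 10^13 kg
E = ½ m v² = 0.5 × 1.465 × 10^13 × (39500)² = 1.143 × 10^22 J

E ≈ 1.14 × 10^22 J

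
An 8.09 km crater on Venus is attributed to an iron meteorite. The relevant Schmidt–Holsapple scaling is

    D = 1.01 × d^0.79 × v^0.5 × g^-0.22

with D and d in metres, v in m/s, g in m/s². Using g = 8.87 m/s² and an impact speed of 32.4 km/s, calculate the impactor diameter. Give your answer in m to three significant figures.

d ≈ 224 m

Rearranging for d: d = [D / (1.01 · 32400^0.5 · 8.87^-0.22)]^(1/0.79).
D = 8090 m.
32400^0.5 = 180.0
8.87^-0.22 = 0.6187
Denominator = 1.01 × 180.0 × 0.6187 = 112.5
D / 112.5 = 8090 / 112.5 = 71.91
d = 71.91^(1/0.79) = 71.91^1.2658 = 224.0 m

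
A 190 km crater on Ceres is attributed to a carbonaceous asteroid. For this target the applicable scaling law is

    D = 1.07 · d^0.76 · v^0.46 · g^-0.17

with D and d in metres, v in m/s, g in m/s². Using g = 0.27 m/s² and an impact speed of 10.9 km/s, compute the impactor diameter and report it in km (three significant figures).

Rearranging for d: d = [D / (1.07 · 10900^0.46 · 0.27^-0.17)]^(1/0.76).
D = 190000 m.
10900^0.46 = 71.98
0.27^-0.17 = 1.249
Denominator = 1.07 × 71.98 × 1.249 = 96.20
D / 96.20 = 190000 / 96.20 = 1975
d = 1975^(1/0.76) = 1975^1.3158 = 21692 m

d ≈ 21.7 km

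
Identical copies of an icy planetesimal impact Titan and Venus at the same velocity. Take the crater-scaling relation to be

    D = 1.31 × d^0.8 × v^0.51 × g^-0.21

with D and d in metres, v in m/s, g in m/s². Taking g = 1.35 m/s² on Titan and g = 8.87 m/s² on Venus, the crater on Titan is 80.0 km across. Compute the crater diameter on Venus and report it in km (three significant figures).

D ≈ 53.9 km

All impactor-dependent factors cancel in the ratio, leaving D_Venus/D_Titan = (g_Venus/g_Titan)^-0.21.
(8.87/1.35)^-0.21 = 6.570^-0.21 = 0.6735
D_Venus = 0.6735 × 80.0 km = 53.9 km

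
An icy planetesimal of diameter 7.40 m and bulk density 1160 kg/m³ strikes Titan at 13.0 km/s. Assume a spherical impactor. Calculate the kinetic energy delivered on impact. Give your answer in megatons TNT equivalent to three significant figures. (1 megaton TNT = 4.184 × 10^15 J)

v = 13000 m/s.
Mass m = (π/6) ρ d³ = (π/6) × 1160 × (7.4)³ = 2.461 × 10^5 kg
E = ½ m v² = 0.5 × 2.461 × 10^5 × (13000)² = 2.080 × 10^13 J
   = 2.080 × 10^13 / 4.184×10^15 = 4.971 × 10^-3 Mt

E ≈ 4.97 × 10^-3 Mt TNT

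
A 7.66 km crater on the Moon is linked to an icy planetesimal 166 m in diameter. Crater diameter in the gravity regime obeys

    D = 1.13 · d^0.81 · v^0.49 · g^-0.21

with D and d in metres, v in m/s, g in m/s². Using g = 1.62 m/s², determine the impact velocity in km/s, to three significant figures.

Rearranging for v: v = [D / (1.13 · 166^0.81 · 1.62^-0.21)]^(1/0.49).
D = 7660 m.
166^0.81 = 62.85
1.62^-0.21 = 0.9037
Denominator = 1.13 × 62.85 × 0.9037 = 64.18
D / 64.18 = 7660 / 64.18 = 119.4
v = 119.4^(1/0.49) = 119.4^2.0408 = 17328 m/s

v ≈ 17.3 km/s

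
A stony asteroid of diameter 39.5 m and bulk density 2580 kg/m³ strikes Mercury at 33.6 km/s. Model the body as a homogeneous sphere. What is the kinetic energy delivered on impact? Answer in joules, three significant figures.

v = 33600 m/s.
Mass m = (π/6) ρ d³ = (π/6) × 2580 × (39.5)³ = 8.325 × 10^7 kg
E = ½ m v² = 0.5 × 8.325 × 10^7 × (33600)² = 4.699 × 10^16 J

E ≈ 4.70 × 10^16 J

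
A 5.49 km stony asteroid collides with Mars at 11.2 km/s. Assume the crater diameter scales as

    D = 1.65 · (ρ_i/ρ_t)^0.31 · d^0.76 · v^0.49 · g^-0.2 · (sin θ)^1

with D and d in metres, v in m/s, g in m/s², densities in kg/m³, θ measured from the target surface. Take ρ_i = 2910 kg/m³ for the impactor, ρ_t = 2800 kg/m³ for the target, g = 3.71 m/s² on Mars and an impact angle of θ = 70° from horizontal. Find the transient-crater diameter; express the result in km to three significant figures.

In SI units: d = 5490 m, v = 11200 m/s.
(ρ_i/ρ_t)^0.31 = (2910/2800)^0.31 = 1.012
d^0.76 = 5490^0.76 = 695.1
v^0.49 = 11200^0.49 = 96.41
g^-0.2 = 3.71^-0.2 = 0.7694
(sin 70°)^1 = 0.9397^1 = 0.9397
D = 1.65 × 1.012 × 695.1 × 96.41 × 0.7694 × 0.9397 = 80905 m
   = 80.90 km

D ≈ 80.9 km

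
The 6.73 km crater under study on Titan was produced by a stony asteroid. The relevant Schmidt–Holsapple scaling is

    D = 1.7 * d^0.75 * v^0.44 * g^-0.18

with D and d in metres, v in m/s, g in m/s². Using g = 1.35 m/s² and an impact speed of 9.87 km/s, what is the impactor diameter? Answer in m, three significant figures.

Rearranging for d: d = [D / (1.7 · 9870^0.44 · 1.35^-0.18)]^(1/0.75).
D = 6730 m.
9870^0.44 = 57.21
1.35^-0.18 = 0.9474
Denominator = 1.7 × 57.21 × 0.9474 = 92.14
D / 92.14 = 6730 / 92.14 = 73.04
d = 73.04^(1/0.75) = 73.04^1.3333 = 305.3 m

d ≈ 305 m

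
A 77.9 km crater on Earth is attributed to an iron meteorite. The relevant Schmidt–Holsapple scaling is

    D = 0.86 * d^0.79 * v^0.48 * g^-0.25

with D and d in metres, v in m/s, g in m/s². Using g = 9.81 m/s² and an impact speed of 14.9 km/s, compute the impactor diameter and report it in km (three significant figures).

d ≈ 11.3 km

Rearranging for d: d = [D / (0.86 · 14900^0.48 · 9.81^-0.25)]^(1/0.79).
D = 77900 m.
14900^0.48 = 100.7
9.81^-0.25 = 0.5650
Denominator = 0.86 × 100.7 × 0.5650 = 48.93
D / 48.93 = 77900 / 48.93 = 1592
d = 1592^(1/0.79) = 1592^1.2658 = 11298 m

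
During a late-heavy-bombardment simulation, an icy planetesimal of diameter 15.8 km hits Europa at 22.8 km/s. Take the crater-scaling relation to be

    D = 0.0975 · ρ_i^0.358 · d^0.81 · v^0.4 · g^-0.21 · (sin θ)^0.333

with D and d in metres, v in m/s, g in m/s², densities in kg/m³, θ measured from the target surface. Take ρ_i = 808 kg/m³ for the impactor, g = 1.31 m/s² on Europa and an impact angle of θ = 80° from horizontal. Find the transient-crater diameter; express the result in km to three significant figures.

D ≈ 140 km

In SI units: d = 15800 m, v = 22800 m/s.
ρ_i^0.358 = 808^0.358 = 10.99
d^0.81 = 15800^0.81 = 2517
v^0.4 = 22800^0.4 = 55.36
g^-0.21 = 1.31^-0.21 = 0.9449
(sin 80°)^0.333 = 0.9848^0.333 = 0.9949
D = 0.0975 × 10.99 × 2517 × 55.36 × 0.9449 × 0.9949 = 1.404 × 10^5 m
   = 140.4 km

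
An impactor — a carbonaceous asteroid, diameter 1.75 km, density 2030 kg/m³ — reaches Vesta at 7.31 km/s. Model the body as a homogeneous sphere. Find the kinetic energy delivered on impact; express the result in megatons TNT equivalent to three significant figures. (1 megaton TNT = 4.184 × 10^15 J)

d = 1750 m; v = 7310 m/s.
Mass m = (π/6) ρ d³ = (π/6) × 2030 × (1750)³ = 5.697 × 10^12 kg
E = ½ m v² = 0.5 × 5.697 × 10^12 × (7310)² = 1.522 × 10^20 J
   = 1.522 × 10^20 / 4.184×10^15 = 36377 Mt

E ≈ 36400 Mt TNT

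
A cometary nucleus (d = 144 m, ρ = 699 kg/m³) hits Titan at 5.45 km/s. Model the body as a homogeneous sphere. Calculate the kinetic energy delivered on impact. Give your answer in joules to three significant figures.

v = 5450 m/s.
Mass m = (π/6) ρ d³ = (π/6) × 699 × (144)³ = 1.093 × 10^9 kg
E = ½ m v² = 0.5 × 1.093 × 10^9 × (5450)² = 1.623 × 10^16 J

E ≈ 1.62 × 10^16 J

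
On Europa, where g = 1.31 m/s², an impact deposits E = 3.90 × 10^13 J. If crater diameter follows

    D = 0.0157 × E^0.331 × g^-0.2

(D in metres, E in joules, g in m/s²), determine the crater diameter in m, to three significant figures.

E^0.331 = (3.90 × 10^13)^0.331 = 3.152 × 10^4
g^-0.2 = 1.31^-0.2 = 0.9474
D = 0.0157 × 3.152 × 10^4 × 0.9474 = 468.8 m

D ≈ 469 m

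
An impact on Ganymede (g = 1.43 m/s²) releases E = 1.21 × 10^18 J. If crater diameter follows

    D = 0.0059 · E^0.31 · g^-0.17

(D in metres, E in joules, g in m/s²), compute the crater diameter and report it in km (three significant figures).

D ≈ 2.24 km

E^0.31 = (1.21 × 10^18)^0.31 = 4.033 × 10^5
g^-0.17 = 1.43^-0.17 = 0.9410
D = 0.0059 × 4.033 × 10^5 × 0.9410 = 2239 m
   = 2.239 km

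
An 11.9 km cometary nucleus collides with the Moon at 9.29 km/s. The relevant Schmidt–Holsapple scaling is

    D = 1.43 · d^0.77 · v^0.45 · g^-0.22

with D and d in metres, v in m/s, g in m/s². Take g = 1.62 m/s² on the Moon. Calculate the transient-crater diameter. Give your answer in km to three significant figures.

D ≈ 108 km

In SI units: d = 11900 m, v = 9290 m/s.
d^0.77 = 11900^0.77 = 1375
v^0.45 = 9290^0.45 = 61.04
g^-0.22 = 1.62^-0.22 = 0.8993
D = 1.43 × 1375 × 61.04 × 0.8993 = 1.079 × 10^5 m
   = 107.9 km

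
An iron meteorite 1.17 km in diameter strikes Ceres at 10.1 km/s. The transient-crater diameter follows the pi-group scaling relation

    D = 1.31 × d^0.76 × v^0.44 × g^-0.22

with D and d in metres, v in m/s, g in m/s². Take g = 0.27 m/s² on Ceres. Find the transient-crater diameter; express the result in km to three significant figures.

D ≈ 21.7 km

In SI units: d = 1170 m, v = 10100 m/s.
d^0.76 = 1170^0.76 = 214.7
v^0.44 = 10100^0.44 = 57.80
g^-0.22 = 0.27^-0.22 = 1.334
D = 1.31 × 214.7 × 57.80 × 1.334 = 21686 m
   = 21.69 km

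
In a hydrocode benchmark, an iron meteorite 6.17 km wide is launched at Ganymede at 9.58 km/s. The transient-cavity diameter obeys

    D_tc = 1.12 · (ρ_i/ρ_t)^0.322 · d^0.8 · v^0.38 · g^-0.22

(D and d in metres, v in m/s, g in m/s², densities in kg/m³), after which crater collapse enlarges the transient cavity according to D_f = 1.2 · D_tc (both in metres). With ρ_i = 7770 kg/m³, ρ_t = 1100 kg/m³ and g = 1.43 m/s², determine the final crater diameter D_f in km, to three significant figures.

D_f ≈ 81.8 km

In SI: d = 6170 m, v = 9580 m/s.
(ρ_i/ρ_t)^0.322 = (7770/1100)^0.322 = 1.877
d^0.8 = 6170^0.8 = 1077
v^0.38 = 9580^0.38 = 32.58
g^-0.22 = 1.43^-0.22 = 0.9243
D_tc = 1.12 × 1.877 × 1077 × 32.58 × 0.9243 = 68180 m
D_f = 1.2 × 68180 = 81816 m
     = 81.82 km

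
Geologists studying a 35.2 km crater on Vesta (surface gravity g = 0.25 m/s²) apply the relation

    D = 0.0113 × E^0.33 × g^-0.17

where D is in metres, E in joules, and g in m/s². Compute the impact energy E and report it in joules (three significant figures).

Rearranging: E = [D / (0.0113 · g^-0.17)]^(1/0.33).
D = 35200 m.
g^-0.17 = 0.25^-0.17 = 1.266
D / (0.0113 × 1.266) = 35200 / (0.01431) = 2.460 × 10^6
E = (2.460 × 10^6)^3.0303 = 2.325 × 10^19 J

E ≈ 2.33 × 10^19 J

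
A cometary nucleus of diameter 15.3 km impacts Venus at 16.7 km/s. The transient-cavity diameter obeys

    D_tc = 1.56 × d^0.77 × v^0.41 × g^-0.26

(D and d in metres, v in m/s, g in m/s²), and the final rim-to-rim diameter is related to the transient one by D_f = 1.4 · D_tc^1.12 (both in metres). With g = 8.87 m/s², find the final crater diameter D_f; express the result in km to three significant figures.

D_f ≈ 431 km

In SI: d = 15300 m, v = 16700 m/s.
d^0.77 = 15300^0.77 = 1668
v^0.41 = 16700^0.41 = 53.87
g^-0.26 = 8.87^-0.26 = 0.5669
D_tc = 1.56 × 1668 × 53.87 × 0.5669 = 79460 m
D_f = 1.4 × (79460)^1.12 = 4.308 × 10^5 m
     = 430.8 km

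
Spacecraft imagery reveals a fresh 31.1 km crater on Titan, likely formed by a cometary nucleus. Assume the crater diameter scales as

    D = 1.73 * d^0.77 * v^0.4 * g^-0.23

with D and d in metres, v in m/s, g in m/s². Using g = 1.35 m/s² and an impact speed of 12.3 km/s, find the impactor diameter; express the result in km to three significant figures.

d ≈ 2.75 km

Rearranging for d: d = [D / (1.73 · 12300^0.4 · 1.35^-0.23)]^(1/0.77).
D = 31100 m.
12300^0.4 = 43.25
1.35^-0.23 = 0.9333
Denominator = 1.73 × 43.25 × 0.9333 = 69.83
D / 69.83 = 31100 / 69.83 = 445.4
d = 445.4^(1/0.77) = 445.4^1.2987 = 2754 m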